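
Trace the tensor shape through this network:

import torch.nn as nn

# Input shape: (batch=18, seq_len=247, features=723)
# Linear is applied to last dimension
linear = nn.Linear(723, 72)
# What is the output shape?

Input shape: (18, 247, 723)
Output shape: (18, 247, 72)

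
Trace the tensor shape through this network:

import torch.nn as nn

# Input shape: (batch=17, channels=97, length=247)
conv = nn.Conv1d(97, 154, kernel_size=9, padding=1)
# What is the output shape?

Input shape: (17, 97, 247)
Output shape: (17, 154, 241)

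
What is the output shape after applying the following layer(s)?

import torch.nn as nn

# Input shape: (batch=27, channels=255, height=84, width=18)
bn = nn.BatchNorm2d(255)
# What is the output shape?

Input shape: (27, 255, 84, 18)
Output shape: (27, 255, 84, 18)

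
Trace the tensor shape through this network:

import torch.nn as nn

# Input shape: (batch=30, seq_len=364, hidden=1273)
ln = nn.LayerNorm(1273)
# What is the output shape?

Input shape: (30, 364, 1273)
Output shape: (30, 364, 1273)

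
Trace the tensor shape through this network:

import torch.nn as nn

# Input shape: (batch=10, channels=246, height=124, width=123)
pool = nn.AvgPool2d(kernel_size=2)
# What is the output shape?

Input shape: (10, 246, 124, 123)
Output shape: (10, 246, 62, 61)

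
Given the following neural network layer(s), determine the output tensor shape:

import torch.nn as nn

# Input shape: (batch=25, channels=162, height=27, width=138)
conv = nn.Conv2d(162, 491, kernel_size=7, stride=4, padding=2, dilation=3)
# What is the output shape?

Input shape: (25, 162, 27, 138)
Output shape: (25, 491, 4, 31)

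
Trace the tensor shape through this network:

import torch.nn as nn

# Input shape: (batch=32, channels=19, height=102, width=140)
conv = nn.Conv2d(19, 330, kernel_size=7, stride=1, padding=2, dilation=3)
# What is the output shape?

Input shape: (32, 19, 102, 140)
Output shape: (32, 330, 88, 126)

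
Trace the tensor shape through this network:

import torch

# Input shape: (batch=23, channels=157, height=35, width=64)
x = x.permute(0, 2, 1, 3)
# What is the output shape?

Input shape: (23, 157, 35, 64)
Output shape: (23, 35, 157, 64)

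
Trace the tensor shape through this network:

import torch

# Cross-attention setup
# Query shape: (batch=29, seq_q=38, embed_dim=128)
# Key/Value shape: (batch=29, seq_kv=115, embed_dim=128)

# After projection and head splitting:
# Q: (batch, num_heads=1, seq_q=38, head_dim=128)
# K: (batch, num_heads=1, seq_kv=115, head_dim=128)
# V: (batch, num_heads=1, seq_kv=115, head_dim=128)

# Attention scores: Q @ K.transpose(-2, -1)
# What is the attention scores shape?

Input shape: (29, 38, 128)
Output shape: (29, 1, 38, 115)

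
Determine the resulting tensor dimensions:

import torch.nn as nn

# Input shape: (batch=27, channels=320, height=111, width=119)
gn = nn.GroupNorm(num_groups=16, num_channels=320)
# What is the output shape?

Input shape: (27, 320, 111, 119)
Output shape: (27, 320, 111, 119)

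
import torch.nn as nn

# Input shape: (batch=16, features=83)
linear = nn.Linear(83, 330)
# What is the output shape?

Input shape: (16, 83)
Output shape: (16, 330)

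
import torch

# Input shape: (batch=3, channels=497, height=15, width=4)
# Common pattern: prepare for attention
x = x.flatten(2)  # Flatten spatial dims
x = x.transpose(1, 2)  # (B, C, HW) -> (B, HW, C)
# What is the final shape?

Input shape: (3, 497, 15, 4)
  -> after flatten(2): (3, 497, 60)
Output shape: (3, 60, 497)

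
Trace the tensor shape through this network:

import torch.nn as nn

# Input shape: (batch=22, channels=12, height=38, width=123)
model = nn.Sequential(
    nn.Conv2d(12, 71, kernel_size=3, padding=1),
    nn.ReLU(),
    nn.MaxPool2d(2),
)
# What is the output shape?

Input shape: (22, 12, 38, 123)
  -> after Conv2d: (22, 71, 38, 123)
  -> after ReLU: (22, 71, 38, 123)
Output shape: (22, 71, 19, 61)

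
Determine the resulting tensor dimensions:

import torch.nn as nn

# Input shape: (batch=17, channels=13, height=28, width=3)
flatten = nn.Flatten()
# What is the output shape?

Input shape: (17, 13, 28, 3)
Output shape: (17, 1092)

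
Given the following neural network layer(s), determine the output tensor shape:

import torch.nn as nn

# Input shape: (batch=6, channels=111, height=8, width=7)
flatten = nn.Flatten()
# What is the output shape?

Input shape: (6, 111, 8, 7)
Output shape: (6, 6216)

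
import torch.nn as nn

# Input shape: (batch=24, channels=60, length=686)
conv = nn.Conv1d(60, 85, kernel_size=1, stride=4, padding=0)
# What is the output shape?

Input shape: (24, 60, 686)
Output shape: (24, 85, 172)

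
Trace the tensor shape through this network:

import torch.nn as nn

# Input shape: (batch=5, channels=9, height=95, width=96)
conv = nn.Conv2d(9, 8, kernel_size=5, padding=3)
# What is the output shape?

Input shape: (5, 9, 95, 96)
Output shape: (5, 8, 97, 98)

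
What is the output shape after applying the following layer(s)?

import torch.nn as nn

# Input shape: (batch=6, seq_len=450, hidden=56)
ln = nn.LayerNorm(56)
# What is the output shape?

Input shape: (6, 450, 56)
Output shape: (6, 450, 56)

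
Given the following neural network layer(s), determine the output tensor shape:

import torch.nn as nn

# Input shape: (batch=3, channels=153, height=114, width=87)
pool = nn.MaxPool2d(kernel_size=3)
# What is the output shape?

Input shape: (3, 153, 114, 87)
Output shape: (3, 153, 38, 29)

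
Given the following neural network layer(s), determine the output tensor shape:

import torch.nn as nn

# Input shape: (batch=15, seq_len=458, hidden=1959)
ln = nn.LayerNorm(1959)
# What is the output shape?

Input shape: (15, 458, 1959)
Output shape: (15, 458, 1959)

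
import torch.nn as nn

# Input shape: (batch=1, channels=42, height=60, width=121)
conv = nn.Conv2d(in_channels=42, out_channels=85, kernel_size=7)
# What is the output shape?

Input shape: (1, 42, 60, 121)
Output shape: (1, 85, 54, 115)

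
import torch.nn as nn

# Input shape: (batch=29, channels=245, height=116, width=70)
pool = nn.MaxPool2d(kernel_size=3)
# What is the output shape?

Input shape: (29, 245, 116, 70)
Output shape: (29, 245, 38, 23)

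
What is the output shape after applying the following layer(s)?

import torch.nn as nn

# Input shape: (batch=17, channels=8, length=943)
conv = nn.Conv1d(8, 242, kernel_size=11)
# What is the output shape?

Input shape: (17, 8, 943)
Output shape: (17, 242, 933)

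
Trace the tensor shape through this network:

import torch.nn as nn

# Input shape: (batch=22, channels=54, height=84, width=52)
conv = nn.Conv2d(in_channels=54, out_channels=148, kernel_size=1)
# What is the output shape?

Input shape: (22, 54, 84, 52)
Output shape: (22, 148, 84, 52)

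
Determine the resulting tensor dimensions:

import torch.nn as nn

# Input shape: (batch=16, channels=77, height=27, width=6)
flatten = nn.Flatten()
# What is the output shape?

Input shape: (16, 77, 27, 6)
Output shape: (16, 12474)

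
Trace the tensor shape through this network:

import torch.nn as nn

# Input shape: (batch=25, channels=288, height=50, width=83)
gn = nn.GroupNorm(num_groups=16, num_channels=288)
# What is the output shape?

Input shape: (25, 288, 50, 83)
Output shape: (25, 288, 50, 83)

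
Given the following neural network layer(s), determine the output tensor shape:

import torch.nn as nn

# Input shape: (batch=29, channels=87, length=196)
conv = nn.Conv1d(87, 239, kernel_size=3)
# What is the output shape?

Input shape: (29, 87, 196)
Output shape: (29, 239, 194)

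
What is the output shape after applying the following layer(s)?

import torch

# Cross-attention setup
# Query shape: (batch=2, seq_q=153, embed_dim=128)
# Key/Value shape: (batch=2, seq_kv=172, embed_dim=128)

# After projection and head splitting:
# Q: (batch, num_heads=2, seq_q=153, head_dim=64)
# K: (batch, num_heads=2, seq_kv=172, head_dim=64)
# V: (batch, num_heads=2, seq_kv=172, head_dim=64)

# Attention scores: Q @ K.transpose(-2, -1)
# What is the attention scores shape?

Input shape: (2, 153, 128)
Output shape: (2, 2, 153, 172)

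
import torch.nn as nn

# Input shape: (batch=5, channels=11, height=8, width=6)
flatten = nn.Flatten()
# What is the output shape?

Input shape: (5, 11, 8, 6)
Output shape: (5, 528)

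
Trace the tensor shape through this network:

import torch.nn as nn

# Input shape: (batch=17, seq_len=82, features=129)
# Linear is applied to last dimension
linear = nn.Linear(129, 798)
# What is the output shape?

Input shape: (17, 82, 129)
Output shape: (17, 82, 798)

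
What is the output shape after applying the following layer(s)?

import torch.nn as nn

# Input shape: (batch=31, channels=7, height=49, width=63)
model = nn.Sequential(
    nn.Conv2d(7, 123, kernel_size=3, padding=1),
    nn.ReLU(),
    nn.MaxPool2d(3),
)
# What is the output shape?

Input shape: (31, 7, 49, 63)
  -> after Conv2d: (31, 123, 49, 63)
  -> after ReLU: (31, 123, 49, 63)
Output shape: (31, 123, 16, 21)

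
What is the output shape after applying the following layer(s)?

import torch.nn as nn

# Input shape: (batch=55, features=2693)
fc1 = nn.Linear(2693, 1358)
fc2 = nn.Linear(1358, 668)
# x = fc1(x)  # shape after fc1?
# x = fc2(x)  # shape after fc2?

Input shape: (55, 2693)
  -> after fc1: (55, 1358)
Output shape: (55, 668)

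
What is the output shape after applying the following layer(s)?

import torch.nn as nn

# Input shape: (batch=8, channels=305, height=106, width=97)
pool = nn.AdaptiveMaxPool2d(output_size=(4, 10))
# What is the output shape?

Input shape: (8, 305, 106, 97)
Output shape: (8, 305, 4, 10)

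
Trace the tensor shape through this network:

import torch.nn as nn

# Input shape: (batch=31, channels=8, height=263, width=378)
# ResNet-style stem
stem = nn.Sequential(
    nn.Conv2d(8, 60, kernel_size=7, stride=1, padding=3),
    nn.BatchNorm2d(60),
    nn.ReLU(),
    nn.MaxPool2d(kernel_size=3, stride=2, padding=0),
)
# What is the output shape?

Input shape: (31, 8, 263, 378)
  -> after Conv2d 7x7 stride=1: (31, 60, 263, 378)
Output shape: (31, 60, 131, 188)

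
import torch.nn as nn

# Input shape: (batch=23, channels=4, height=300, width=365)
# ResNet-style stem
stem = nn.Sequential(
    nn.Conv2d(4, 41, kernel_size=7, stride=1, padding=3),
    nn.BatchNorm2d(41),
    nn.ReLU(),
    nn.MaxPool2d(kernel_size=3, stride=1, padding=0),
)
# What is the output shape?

Input shape: (23, 4, 300, 365)
  -> after Conv2d 7x7 stride=1: (23, 41, 300, 365)
Output shape: (23, 41, 298, 363)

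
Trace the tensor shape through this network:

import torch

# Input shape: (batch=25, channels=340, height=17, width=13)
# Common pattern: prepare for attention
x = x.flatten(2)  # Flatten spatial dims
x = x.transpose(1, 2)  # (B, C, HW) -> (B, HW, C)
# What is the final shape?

Input shape: (25, 340, 17, 13)
  -> after flatten(2): (25, 340, 221)
Output shape: (25, 221, 340)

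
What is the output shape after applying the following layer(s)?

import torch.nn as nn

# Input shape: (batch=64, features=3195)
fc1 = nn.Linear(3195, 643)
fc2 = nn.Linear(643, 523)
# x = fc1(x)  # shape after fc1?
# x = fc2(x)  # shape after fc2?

Input shape: (64, 3195)
  -> after fc1: (64, 643)
Output shape: (64, 523)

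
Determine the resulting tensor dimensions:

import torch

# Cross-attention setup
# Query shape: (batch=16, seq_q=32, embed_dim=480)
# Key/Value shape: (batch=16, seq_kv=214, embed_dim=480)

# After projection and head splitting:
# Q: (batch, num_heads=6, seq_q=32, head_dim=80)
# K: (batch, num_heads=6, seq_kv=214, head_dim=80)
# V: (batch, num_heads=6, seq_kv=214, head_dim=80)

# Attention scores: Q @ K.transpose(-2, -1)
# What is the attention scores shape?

Input shape: (16, 32, 480)
Output shape: (16, 6, 32, 214)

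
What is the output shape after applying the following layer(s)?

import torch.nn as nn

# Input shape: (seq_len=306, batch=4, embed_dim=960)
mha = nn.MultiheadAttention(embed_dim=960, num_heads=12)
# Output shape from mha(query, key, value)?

Input shape: (306, 4, 960)
Output shape: (306, 4, 960)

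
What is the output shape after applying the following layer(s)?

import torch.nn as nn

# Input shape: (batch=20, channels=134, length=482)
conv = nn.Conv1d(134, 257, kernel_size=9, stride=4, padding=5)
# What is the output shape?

Input shape: (20, 134, 482)
Output shape: (20, 257, 121)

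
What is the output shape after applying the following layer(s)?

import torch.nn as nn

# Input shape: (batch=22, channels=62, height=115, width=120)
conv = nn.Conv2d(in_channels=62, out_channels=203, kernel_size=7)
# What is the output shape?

Input shape: (22, 62, 115, 120)
Output shape: (22, 203, 109, 114)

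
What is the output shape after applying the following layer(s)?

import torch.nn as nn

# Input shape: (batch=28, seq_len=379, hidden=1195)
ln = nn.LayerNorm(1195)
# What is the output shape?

Input shape: (28, 379, 1195)
Output shape: (28, 379, 1195)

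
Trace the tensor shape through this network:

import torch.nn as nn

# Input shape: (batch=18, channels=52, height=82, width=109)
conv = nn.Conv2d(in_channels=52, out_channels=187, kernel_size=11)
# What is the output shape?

Input shape: (18, 52, 82, 109)
Output shape: (18, 187, 72, 99)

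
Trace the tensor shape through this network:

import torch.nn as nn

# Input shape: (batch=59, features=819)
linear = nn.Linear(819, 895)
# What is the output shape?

Input shape: (59, 819)
Output shape: (59, 895)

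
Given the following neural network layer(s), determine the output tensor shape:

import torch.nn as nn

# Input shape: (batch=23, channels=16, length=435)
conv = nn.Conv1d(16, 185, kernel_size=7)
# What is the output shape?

Input shape: (23, 16, 435)
Output shape: (23, 185, 429)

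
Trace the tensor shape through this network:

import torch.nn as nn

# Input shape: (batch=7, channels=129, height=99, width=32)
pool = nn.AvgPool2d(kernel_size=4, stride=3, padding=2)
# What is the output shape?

Input shape: (7, 129, 99, 32)
Output shape: (7, 129, 34, 11)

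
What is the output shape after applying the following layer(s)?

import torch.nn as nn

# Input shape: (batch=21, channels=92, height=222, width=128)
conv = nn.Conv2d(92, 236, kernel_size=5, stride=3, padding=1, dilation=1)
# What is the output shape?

Input shape: (21, 92, 222, 128)
Output shape: (21, 236, 74, 42)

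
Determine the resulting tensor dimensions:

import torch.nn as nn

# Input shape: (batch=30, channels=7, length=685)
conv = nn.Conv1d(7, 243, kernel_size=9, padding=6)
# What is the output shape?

Input shape: (30, 7, 685)
Output shape: (30, 243, 689)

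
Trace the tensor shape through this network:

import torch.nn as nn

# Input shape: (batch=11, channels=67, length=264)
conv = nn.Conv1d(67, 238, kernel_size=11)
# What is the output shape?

Input shape: (11, 67, 264)
Output shape: (11, 238, 254)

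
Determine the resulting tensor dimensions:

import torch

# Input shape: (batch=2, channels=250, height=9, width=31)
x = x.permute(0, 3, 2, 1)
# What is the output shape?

Input shape: (2, 250, 9, 31)
Output shape: (2, 31, 9, 250)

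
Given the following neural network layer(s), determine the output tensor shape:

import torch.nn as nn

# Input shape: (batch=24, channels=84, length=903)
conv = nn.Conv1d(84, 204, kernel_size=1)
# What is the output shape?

Input shape: (24, 84, 903)
Output shape: (24, 204, 903)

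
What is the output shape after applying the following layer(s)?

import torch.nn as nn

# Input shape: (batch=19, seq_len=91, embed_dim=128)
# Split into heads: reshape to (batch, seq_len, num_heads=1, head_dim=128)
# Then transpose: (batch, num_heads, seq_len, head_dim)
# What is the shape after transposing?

Input shape: (19, 91, 128)
  -> after reshape: (19, 91, 1, 128)
Output shape: (19, 1, 91, 128)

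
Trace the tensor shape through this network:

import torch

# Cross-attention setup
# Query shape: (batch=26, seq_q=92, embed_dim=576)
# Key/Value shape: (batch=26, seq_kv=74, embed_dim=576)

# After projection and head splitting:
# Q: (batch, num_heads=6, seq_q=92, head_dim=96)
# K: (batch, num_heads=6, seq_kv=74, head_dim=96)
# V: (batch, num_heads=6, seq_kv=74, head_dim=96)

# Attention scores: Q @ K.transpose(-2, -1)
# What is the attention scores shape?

Input shape: (26, 92, 576)
Output shape: (26, 6, 92, 74)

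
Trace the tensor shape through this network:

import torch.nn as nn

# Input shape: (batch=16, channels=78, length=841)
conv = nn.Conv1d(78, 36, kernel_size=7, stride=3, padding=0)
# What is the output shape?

Input shape: (16, 78, 841)
Output shape: (16, 36, 279)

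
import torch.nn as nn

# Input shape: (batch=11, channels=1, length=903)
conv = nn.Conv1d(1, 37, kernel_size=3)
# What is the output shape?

Input shape: (11, 1, 903)
Output shape: (11, 37, 901)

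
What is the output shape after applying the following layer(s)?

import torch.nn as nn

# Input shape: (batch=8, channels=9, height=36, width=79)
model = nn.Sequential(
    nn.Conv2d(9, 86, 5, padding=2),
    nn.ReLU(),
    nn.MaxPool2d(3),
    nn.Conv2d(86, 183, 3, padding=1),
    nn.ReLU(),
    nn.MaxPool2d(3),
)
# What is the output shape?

Input shape: (8, 9, 36, 79)
  -> after first Conv2d: (8, 86, 36, 79)
  -> after first MaxPool2d: (8, 86, 12, 26)
  -> after second Conv2d: (8, 183, 12, 26)
Output shape: (8, 183, 4, 8)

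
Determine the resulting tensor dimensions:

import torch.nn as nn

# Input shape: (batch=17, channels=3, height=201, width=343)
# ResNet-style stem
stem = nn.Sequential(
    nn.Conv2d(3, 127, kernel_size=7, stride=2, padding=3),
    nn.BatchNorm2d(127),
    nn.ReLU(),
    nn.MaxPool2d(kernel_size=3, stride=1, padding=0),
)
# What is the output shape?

Input shape: (17, 3, 201, 343)
  -> after Conv2d 7x7 stride=2: (17, 127, 101, 172)
Output shape: (17, 127, 99, 170)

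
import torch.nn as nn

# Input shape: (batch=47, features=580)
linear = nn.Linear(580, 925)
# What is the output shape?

Input shape: (47, 580)
Output shape: (47, 925)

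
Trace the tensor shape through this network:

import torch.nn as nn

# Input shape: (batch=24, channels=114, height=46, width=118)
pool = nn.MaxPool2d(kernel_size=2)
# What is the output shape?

Input shape: (24, 114, 46, 118)
Output shape: (24, 114, 23, 59)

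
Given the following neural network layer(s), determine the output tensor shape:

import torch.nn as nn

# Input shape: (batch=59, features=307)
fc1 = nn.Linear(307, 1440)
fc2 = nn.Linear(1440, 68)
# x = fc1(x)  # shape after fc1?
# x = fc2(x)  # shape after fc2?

Input shape: (59, 307)
  -> after fc1: (59, 1440)
Output shape: (59, 68)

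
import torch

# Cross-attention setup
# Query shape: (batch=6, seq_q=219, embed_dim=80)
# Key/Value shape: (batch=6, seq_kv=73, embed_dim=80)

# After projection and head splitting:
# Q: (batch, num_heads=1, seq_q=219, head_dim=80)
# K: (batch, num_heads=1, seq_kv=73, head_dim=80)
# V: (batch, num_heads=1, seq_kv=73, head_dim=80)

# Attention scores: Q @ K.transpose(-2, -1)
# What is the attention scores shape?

Input shape: (6, 219, 80)
Output shape: (6, 1, 219, 73)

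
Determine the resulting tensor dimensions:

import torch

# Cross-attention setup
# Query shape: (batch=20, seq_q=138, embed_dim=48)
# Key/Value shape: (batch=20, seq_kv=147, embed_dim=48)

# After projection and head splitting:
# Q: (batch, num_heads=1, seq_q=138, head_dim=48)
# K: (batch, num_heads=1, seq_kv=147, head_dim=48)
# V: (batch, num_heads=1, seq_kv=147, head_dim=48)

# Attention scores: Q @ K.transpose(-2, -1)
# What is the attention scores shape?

Input shape: (20, 138, 48)
Output shape: (20, 1, 138, 147)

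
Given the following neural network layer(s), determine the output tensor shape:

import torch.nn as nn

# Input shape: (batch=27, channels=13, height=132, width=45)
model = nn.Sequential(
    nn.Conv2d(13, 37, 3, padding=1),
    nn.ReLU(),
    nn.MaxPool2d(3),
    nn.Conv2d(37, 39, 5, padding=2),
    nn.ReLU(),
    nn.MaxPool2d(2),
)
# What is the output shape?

Input shape: (27, 13, 132, 45)
  -> after first Conv2d: (27, 37, 132, 45)
  -> after first MaxPool2d: (27, 37, 44, 15)
  -> after second Conv2d: (27, 39, 44, 15)
Output shape: (27, 39, 22, 7)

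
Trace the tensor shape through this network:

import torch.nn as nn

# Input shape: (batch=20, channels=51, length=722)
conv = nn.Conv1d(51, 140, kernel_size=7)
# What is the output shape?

Input shape: (20, 51, 722)
Output shape: (20, 140, 716)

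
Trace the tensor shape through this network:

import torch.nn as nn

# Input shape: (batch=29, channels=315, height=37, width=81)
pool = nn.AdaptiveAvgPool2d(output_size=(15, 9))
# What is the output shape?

Input shape: (29, 315, 37, 81)
Output shape: (29, 315, 15, 9)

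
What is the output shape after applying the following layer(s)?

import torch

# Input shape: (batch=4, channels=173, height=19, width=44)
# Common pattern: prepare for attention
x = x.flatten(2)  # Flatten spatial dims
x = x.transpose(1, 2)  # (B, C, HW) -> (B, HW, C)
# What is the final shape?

Input shape: (4, 173, 19, 44)
  -> after flatten(2): (4, 173, 836)
Output shape: (4, 836, 173)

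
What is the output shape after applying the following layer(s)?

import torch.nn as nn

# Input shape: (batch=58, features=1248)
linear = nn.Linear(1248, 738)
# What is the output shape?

Input shape: (58, 1248)
Output shape: (58, 738)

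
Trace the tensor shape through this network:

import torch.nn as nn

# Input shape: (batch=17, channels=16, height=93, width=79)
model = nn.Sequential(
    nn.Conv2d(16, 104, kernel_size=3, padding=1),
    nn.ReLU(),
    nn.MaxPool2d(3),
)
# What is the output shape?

Input shape: (17, 16, 93, 79)
  -> after Conv2d: (17, 104, 93, 79)
  -> after ReLU: (17, 104, 93, 79)
Output shape: (17, 104, 31, 26)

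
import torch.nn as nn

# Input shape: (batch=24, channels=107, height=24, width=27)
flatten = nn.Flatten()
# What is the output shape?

Input shape: (24, 107, 24, 27)
Output shape: (24, 69336)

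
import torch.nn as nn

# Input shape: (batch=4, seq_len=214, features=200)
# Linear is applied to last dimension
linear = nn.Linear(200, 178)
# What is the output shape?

Input shape: (4, 214, 200)
Output shape: (4, 214, 178)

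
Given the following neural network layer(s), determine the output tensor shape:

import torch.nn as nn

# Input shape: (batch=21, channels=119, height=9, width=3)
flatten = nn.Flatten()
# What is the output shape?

Input shape: (21, 119, 9, 3)
Output shape: (21, 3213)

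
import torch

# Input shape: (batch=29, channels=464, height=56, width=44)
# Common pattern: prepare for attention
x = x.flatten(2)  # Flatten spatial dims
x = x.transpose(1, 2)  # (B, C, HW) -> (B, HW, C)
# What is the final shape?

Input shape: (29, 464, 56, 44)
  -> after flatten(2): (29, 464, 2464)
Output shape: (29, 2464, 464)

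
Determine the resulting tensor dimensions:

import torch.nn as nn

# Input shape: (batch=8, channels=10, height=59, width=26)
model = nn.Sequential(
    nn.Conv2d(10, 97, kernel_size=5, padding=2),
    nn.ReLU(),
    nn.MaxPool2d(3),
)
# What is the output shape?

Input shape: (8, 10, 59, 26)
  -> after Conv2d: (8, 97, 59, 26)
  -> after ReLU: (8, 97, 59, 26)
Output shape: (8, 97, 19, 8)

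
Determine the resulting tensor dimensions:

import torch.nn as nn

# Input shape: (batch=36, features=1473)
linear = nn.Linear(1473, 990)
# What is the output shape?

Input shape: (36, 1473)
Output shape: (36, 990)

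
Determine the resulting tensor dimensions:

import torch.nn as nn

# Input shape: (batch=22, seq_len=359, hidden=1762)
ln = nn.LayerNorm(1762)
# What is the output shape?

Input shape: (22, 359, 1762)
Output shape: (22, 359, 1762)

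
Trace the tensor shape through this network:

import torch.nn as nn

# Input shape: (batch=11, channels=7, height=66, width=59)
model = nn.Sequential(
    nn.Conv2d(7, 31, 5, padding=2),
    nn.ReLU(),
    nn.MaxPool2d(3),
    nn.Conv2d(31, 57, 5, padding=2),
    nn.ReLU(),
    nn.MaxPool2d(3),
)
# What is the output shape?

Input shape: (11, 7, 66, 59)
  -> after first Conv2d: (11, 31, 66, 59)
  -> after first MaxPool2d: (11, 31, 22, 19)
  -> after second Conv2d: (11, 57, 22, 19)
Output shape: (11, 57, 7, 6)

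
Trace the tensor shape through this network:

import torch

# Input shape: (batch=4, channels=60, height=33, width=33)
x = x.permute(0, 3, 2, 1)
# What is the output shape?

Input shape: (4, 60, 33, 33)
Output shape: (4, 33, 33, 60)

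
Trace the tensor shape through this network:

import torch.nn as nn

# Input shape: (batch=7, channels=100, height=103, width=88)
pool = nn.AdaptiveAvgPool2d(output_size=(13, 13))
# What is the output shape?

Input shape: (7, 100, 103, 88)
Output shape: (7, 100, 13, 13)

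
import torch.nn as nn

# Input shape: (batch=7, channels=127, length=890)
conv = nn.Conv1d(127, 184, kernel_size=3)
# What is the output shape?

Input shape: (7, 127, 890)
Output shape: (7, 184, 888)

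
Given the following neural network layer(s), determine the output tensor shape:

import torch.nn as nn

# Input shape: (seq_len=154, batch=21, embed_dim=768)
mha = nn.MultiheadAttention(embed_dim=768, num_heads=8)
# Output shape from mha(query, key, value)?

Input shape: (154, 21, 768)
Output shape: (154, 21, 768)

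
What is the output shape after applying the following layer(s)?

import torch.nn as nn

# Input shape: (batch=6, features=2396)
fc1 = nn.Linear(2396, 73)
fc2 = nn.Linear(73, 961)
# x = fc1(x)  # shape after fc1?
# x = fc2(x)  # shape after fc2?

Input shape: (6, 2396)
  -> after fc1: (6, 73)
Output shape: (6, 961)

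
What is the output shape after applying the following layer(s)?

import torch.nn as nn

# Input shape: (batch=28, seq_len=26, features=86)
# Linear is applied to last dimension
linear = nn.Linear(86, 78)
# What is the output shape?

Input shape: (28, 26, 86)
Output shape: (28, 26, 78)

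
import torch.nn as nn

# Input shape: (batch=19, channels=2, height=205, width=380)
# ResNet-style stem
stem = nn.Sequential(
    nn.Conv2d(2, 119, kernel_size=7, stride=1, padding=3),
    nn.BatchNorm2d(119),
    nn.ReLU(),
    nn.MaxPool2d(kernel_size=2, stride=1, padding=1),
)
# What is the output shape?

Input shape: (19, 2, 205, 380)
  -> after Conv2d 7x7 stride=1: (19, 119, 205, 380)
Output shape: (19, 119, 206, 381)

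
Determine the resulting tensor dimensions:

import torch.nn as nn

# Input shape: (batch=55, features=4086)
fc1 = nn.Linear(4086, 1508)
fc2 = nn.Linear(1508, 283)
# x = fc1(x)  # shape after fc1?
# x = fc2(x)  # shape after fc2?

Input shape: (55, 4086)
  -> after fc1: (55, 1508)
Output shape: (55, 283)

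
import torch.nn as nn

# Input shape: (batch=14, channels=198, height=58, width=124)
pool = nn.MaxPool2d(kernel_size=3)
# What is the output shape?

Input shape: (14, 198, 58, 124)
Output shape: (14, 198, 19, 41)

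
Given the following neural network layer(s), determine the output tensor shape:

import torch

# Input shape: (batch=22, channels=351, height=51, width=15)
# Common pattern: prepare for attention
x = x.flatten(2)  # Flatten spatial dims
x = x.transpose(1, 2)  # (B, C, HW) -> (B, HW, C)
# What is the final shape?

Input shape: (22, 351, 51, 15)
  -> after flatten(2): (22, 351, 765)
Output shape: (22, 765, 351)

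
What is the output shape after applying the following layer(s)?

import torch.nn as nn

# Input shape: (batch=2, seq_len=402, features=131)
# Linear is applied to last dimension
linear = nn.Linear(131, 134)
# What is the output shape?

Input shape: (2, 402, 131)
Output shape: (2, 402, 134)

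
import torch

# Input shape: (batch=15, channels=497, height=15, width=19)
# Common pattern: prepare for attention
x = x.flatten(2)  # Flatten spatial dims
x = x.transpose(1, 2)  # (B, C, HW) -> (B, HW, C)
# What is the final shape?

Input shape: (15, 497, 15, 19)
  -> after flatten(2): (15, 497, 285)
Output shape: (15, 285, 497)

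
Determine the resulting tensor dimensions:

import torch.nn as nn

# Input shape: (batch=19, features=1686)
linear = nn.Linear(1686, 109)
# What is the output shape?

Input shape: (19, 1686)
Output shape: (19, 109)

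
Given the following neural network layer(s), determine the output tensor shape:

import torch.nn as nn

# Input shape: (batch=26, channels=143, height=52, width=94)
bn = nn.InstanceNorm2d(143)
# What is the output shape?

Input shape: (26, 143, 52, 94)
Output shape: (26, 143, 52, 94)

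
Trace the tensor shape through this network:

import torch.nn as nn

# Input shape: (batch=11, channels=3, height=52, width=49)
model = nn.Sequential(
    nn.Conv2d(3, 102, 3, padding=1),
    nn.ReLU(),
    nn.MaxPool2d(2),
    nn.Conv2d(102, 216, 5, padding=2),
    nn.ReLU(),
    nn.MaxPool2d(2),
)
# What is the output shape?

Input shape: (11, 3, 52, 49)
  -> after first Conv2d: (11, 102, 52, 49)
  -> after first MaxPool2d: (11, 102, 26, 24)
  -> after second Conv2d: (11, 216, 26, 24)
Output shape: (11, 216, 13, 12)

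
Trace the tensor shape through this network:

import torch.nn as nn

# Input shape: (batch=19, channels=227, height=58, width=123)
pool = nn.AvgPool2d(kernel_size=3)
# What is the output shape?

Input shape: (19, 227, 58, 123)
Output shape: (19, 227, 19, 41)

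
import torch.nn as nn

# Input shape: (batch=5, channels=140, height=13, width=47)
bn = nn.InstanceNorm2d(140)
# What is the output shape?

Input shape: (5, 140, 13, 47)
Output shape: (5, 140, 13, 47)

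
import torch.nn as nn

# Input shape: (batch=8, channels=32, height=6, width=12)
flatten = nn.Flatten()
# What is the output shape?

Input shape: (8, 32, 6, 12)
Output shape: (8, 2304)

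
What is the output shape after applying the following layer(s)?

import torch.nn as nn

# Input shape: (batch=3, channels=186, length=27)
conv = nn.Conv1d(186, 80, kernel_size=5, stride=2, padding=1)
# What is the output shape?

Input shape: (3, 186, 27)
Output shape: (3, 80, 13)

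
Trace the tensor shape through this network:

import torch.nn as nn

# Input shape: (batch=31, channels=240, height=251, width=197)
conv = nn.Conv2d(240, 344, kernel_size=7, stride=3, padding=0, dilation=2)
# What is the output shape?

Input shape: (31, 240, 251, 197)
Output shape: (31, 344, 80, 62)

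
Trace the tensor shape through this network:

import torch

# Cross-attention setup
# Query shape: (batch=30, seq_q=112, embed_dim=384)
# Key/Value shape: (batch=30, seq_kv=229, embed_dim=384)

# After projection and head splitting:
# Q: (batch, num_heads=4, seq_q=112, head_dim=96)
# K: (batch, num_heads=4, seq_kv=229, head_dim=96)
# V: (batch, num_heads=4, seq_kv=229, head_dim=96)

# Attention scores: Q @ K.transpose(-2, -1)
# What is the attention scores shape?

Input shape: (30, 112, 384)
Output shape: (30, 4, 112, 229)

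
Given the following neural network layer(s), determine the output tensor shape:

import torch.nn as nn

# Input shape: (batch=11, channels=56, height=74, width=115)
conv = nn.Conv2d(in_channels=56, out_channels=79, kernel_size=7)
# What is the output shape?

Input shape: (11, 56, 74, 115)
Output shape: (11, 79, 68, 109)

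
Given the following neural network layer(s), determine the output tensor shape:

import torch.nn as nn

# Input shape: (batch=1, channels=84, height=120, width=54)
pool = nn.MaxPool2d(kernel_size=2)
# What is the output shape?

Input shape: (1, 84, 120, 54)
Output shape: (1, 84, 60, 27)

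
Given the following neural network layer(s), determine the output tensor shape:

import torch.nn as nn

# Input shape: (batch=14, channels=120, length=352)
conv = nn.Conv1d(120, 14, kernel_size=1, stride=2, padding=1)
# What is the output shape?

Input shape: (14, 120, 352)
Output shape: (14, 14, 177)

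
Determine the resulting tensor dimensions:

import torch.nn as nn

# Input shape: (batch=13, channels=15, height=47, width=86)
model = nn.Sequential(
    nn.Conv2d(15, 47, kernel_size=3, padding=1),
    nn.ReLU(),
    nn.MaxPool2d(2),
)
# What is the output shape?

Input shape: (13, 15, 47, 86)
  -> after Conv2d: (13, 47, 47, 86)
  -> after ReLU: (13, 47, 47, 86)
Output shape: (13, 47, 23, 43)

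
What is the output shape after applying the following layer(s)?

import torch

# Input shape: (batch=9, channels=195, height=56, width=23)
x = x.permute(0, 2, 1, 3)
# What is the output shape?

Input shape: (9, 195, 56, 23)
Output shape: (9, 56, 195, 23)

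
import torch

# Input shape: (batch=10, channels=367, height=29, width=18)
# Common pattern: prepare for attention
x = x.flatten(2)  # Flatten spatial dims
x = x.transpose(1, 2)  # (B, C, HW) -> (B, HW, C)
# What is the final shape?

Input shape: (10, 367, 29, 18)
  -> after flatten(2): (10, 367, 522)
Output shape: (10, 522, 367)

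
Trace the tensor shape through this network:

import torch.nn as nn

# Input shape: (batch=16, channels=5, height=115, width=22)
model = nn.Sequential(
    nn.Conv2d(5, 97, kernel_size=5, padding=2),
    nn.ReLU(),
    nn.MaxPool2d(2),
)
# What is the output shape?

Input shape: (16, 5, 115, 22)
  -> after Conv2d: (16, 97, 115, 22)
  -> after ReLU: (16, 97, 115, 22)
Output shape: (16, 97, 57, 11)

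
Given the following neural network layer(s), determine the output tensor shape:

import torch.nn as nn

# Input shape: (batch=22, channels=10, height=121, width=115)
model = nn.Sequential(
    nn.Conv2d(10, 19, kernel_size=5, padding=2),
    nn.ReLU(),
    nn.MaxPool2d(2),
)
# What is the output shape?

Input shape: (22, 10, 121, 115)
  -> after Conv2d: (22, 19, 121, 115)
  -> after ReLU: (22, 19, 121, 115)
Output shape: (22, 19, 60, 57)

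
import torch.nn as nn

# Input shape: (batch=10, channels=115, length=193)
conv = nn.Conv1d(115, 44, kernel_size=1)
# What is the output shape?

Input shape: (10, 115, 193)
Output shape: (10, 44, 193)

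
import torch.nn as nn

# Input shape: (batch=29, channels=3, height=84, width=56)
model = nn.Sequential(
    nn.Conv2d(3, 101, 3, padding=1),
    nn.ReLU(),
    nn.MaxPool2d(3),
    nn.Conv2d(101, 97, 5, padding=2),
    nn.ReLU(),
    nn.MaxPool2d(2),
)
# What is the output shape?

Input shape: (29, 3, 84, 56)
  -> after first Conv2d: (29, 101, 84, 56)
  -> after first MaxPool2d: (29, 101, 28, 18)
  -> after second Conv2d: (29, 97, 28, 18)
Output shape: (29, 97, 14, 9)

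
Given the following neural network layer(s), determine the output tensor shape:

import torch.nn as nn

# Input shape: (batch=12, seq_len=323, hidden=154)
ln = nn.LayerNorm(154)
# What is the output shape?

Input shape: (12, 323, 154)
Output shape: (12, 323, 154)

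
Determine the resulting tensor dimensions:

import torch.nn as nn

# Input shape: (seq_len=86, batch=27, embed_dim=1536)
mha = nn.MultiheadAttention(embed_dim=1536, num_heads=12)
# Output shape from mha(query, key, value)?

Input shape: (86, 27, 1536)
Output shape: (86, 27, 1536)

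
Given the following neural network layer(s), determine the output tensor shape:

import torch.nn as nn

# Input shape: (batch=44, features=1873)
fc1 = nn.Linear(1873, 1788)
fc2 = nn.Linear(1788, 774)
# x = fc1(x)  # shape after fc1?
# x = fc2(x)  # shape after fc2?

Input shape: (44, 1873)
  -> after fc1: (44, 1788)
Output shape: (44, 774)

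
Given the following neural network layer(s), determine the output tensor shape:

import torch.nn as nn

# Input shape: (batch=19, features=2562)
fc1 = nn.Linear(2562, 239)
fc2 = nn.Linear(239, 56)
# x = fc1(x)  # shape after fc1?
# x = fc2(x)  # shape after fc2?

Input shape: (19, 2562)
  -> after fc1: (19, 239)
Output shape: (19, 56)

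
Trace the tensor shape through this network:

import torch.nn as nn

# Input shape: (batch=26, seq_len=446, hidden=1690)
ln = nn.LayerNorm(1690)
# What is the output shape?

Input shape: (26, 446, 1690)
Output shape: (26, 446, 1690)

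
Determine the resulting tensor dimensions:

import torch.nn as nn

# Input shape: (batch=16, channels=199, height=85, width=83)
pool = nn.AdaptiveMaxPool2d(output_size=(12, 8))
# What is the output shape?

Input shape: (16, 199, 85, 83)
Output shape: (16, 199, 12, 8)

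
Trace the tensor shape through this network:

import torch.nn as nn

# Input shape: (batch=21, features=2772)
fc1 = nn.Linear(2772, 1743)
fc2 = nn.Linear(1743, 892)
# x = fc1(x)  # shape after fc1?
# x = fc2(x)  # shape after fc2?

Input shape: (21, 2772)
  -> after fc1: (21, 1743)
Output shape: (21, 892)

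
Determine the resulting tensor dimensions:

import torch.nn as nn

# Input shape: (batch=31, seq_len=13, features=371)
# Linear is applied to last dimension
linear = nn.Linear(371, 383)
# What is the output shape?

Input shape: (31, 13, 371)
Output shape: (31, 13, 383)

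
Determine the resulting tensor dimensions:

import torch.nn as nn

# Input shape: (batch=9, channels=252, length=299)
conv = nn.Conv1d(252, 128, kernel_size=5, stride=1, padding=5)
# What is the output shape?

Input shape: (9, 252, 299)
Output shape: (9, 128, 305)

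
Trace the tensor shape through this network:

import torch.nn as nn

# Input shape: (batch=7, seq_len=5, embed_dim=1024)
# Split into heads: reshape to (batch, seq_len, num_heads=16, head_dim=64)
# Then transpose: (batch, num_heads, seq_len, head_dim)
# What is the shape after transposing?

Input shape: (7, 5, 1024)
  -> after reshape: (7, 5, 16, 64)
Output shape: (7, 16, 5, 64)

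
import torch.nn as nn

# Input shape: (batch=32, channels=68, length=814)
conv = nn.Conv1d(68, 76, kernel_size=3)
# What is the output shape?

Input shape: (32, 68, 814)
Output shape: (32, 76, 812)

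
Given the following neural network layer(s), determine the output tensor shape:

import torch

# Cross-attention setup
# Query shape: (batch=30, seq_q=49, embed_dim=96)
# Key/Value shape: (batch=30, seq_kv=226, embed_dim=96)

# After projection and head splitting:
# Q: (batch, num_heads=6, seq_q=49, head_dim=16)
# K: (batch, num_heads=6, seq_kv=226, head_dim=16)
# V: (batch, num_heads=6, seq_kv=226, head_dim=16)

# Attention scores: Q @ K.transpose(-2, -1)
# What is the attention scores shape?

Input shape: (30, 49, 96)
Output shape: (30, 6, 49, 226)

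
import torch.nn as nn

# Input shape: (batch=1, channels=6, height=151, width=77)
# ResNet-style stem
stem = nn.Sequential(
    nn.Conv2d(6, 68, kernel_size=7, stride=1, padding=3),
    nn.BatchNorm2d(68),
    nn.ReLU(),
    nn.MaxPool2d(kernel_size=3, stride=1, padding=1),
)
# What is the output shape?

Input shape: (1, 6, 151, 77)
  -> after Conv2d 7x7 stride=1: (1, 68, 151, 77)
Output shape: (1, 68, 151, 77)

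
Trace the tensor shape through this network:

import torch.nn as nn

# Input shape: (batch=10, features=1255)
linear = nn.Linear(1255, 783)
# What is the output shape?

Input shape: (10, 1255)
Output shape: (10, 783)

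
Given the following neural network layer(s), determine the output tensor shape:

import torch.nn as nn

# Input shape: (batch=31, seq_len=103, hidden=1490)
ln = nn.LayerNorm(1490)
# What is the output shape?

Input shape: (31, 103, 1490)
Output shape: (31, 103, 1490)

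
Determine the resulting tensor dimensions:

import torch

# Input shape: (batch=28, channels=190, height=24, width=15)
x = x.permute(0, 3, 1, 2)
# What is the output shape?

Input shape: (28, 190, 24, 15)
Output shape: (28, 15, 190, 24)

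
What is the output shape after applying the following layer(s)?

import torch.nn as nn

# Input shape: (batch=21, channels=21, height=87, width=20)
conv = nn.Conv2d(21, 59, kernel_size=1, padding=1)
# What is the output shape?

Input shape: (21, 21, 87, 20)
Output shape: (21, 59, 89, 22)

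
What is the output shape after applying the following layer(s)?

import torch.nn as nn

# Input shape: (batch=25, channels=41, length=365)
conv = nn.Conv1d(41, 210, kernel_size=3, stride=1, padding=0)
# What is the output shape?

Input shape: (25, 41, 365)
Output shape: (25, 210, 363)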